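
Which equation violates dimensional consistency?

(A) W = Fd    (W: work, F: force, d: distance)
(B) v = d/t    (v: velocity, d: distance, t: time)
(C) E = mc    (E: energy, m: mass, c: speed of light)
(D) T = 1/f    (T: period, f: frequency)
(C) E = mc

The equation (C) E = mc is dimensionally incorrect.

LHS (E): [L^2 M T^-2]
RHS (mc): [L M T^-1] ✗

The dimensions do not match. The other three equations balance.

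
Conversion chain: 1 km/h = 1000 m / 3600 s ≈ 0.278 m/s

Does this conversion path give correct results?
The chain is correct (no errors).

Correct: 1 km = 1000 m, 1 h = 3600 s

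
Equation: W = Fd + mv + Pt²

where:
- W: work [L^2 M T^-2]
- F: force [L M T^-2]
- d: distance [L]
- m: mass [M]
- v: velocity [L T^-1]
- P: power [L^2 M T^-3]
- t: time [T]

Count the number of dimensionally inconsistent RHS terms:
2

LHS W: [L^2 M T^-2]
- Fd: [L^2 M T^-2] ✓
- mv: [L M T^-1] ✗
- Pt²: [L^2 M T^-1] ✗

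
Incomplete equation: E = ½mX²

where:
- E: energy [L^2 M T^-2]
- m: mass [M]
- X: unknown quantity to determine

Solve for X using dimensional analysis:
X = v (velocity), dimensions [L T^-1]

E has dimensions [L^2 M T^-2]; the rest of the RHS (½m) has dimensions [M].
So X² must have dimensions [L^2 T^-2], i.e. X has dimensions [L T^-1] — X = v (velocity).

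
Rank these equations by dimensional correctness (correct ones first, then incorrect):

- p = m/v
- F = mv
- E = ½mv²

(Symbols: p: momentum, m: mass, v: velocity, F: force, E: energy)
Dimensionally correct: E = ½mv²
Dimensionally incorrect: p = m/v, F = mv
Ordered (correct first, then incorrect): E = ½mv², p = m/v, F = mv

- p = m/v: LHS [L M T^-1], RHS [L^-1 M T] → incorrect ✗
- F = mv: LHS [L M T^-2], RHS [L M T^-1] → incorrect ✗
- E = ½mv²: LHS [L^2 M T^-2], RHS [L^2 M T^-2] → correct ✓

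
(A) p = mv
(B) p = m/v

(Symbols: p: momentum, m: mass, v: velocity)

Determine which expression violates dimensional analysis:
(B)

(A) p = mv: LHS [L M T^-1], RHS [L M T^-1] ✓
(B) p = m/v: LHS [L M T^-1], RHS [L^-1 M T] ✗

Expression (B) p = m/v is dimensionally incorrect.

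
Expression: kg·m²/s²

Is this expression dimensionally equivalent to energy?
Yes

The expression kg·m²/s² has dimensions [L^2 M T^-2], which is exactly energy [L^2 M T^-2].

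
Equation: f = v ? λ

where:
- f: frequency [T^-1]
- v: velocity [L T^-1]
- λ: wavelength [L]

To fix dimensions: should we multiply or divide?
division (÷): f = v ÷ λ

f [T^-1]; v [L T^-1]; λ [L].
v × λ → [L^2 T^-1] ✗
v ÷ λ → [T^-1] ✓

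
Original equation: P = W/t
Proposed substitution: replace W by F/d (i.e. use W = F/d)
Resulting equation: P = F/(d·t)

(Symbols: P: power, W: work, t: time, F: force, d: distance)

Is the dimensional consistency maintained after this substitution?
No

[W] = [L^2 M T^-2] and [F/d] = [M T^-2]. These differ, so the substitution replaces a quantity by one of different dimensions and the result P = F/(d·t) has LHS [L^2 M T^-3] vs RHS [M T^-3] — inconsistent.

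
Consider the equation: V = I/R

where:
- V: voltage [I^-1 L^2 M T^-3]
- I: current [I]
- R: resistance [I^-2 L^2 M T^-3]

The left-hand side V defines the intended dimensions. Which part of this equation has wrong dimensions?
The right-hand side term I/R

V has dimensions [I^-1 L^2 M T^-3], but I/R has dimensions [I^3 L^-2 M^-1 T^3], so the term I/R is dimensionally wrong for V.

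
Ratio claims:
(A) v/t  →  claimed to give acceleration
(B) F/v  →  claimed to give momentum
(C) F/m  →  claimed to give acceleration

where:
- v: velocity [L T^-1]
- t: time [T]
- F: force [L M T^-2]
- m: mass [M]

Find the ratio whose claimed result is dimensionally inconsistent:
(B) F/v does not give momentum

(A) v/t: [L T^-2] = acceleration [L T^-2] ✓
(B) F/v: [M T^-1] ≠ momentum [L M T^-1] ✗
(C) F/m: [L T^-2] = acceleration [L T^-2] ✓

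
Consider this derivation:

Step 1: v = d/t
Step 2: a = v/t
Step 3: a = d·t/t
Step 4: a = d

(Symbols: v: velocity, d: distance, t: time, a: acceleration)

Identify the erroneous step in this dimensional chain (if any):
Step 3

Step 1: v = d/t → LHS [L T^-1], RHS [L T^-1] ✓
Step 2: a = v/t → LHS [L T^-2], RHS [L T^-2] ✓
Step 3: a = d·t/t → LHS [L T^-2], RHS [L] ✗

The first dimensional inconsistency appears in step 3: a = d·t/t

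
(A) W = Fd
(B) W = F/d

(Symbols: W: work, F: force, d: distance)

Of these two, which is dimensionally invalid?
(B)

(A) W = Fd: LHS [L^2 M T^-2], RHS [L^2 M T^-2] ✓
(B) W = F/d: LHS [L^2 M T^-2], RHS [M T^-2] ✗

Expression (B) W = F/d is dimensionally incorrect.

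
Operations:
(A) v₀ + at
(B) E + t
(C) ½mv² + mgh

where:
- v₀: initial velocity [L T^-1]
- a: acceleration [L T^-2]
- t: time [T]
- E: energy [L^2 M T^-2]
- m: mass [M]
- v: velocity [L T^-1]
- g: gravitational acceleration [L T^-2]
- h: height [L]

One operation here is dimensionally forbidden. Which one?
(B) E + t

(A) v₀ + at: v₀ [L T^-1] and at [L T^-1] — same dimensions ✓
(B) E + t: E [L^2 M T^-2] and t [T] — different dimensions cannot be added/subtracted ✗
(C) ½mv² + mgh: ½mv² [L^2 M T^-2] and mgh [L^2 M T^-2] — same dimensions ✓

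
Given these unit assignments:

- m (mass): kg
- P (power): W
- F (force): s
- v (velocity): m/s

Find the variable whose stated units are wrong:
F

The variable F (force) should have units N, not s.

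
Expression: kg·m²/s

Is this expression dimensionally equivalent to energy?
No

The expression kg·m²/s has dimensions [L^2 M T^-1], but energy has dimensions [L^2 M T^-2].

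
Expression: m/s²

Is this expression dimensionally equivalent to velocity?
No

The expression m/s² has dimensions [L T^-2], but velocity has dimensions [L T^-1].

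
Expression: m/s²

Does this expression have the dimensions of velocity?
No

The expression m/s² has dimensions [L T^-2], but velocity has dimensions [L T^-1].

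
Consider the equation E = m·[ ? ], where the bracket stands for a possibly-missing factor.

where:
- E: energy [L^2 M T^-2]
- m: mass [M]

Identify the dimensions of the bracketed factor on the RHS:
[L^2 T^-2] — velocity squared (e.g. v²)

E has dimensions [L^2 M T^-2]; m has dimensions [M].
The bracketed factor must supply [L^2 M T^-2] / [M] = [L^2 T^-2].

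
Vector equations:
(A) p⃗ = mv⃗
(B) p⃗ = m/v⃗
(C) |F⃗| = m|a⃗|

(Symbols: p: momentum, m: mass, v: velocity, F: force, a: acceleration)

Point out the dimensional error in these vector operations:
(B) p⃗ = m/v⃗

(A) p⃗ = mv⃗: LHS [L M T^-1], RHS [L M T^-1] ✓ — mass (scalar) times velocity (vector)
(B) p⃗ = m/v⃗: LHS [L M T^-1], RHS [L^-1 M T] ✗ — momentum is mass times velocity; should be mv⃗ (and division by a vector is undefined)
(C) |F⃗| = m|a⃗|: LHS [L M T^-2], RHS [L M T^-2] ✓ — magnitudes of vectors are scalars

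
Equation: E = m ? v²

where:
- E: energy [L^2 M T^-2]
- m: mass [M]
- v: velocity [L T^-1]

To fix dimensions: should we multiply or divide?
multiplication (×): E = m × v²

E [L^2 M T^-2]; m [M]; v² [L^2 T^-2].
m × v² → [L^2 M T^-2] ✓
m ÷ v² → [L^-2 M T^2] ✗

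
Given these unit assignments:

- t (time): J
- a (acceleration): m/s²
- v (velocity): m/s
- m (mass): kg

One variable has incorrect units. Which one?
t

The variable t (time) should have units s, not J.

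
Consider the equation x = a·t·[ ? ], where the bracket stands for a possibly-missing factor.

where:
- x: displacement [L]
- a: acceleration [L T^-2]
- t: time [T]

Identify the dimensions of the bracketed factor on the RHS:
[T] — time (e.g. t)

x has dimensions [L]; a·t has dimensions [L T^-1].
The bracketed factor must supply [L] / [L T^-1] = [T].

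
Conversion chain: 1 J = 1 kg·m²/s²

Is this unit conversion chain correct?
The chain is correct (no errors).

Correct: Joule is defined as kg·m²/s²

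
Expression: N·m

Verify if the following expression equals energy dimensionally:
Yes

The expression N·m has dimensions [L^2 M T^-2], which is exactly energy [L^2 M T^-2].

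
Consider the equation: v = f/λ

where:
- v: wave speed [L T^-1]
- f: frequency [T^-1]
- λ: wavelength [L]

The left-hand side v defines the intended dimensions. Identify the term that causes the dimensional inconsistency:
The right-hand side term f/λ

v has dimensions [L T^-1], but f/λ has dimensions [L^-1 T^-1], so the term f/λ is dimensionally wrong for v.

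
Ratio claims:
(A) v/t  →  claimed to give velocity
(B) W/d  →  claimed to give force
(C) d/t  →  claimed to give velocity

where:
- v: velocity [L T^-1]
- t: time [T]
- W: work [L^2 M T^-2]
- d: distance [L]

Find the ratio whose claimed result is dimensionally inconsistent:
(A) v/t does not give velocity

(A) v/t: [L T^-2] ≠ velocity [L T^-1] ✗
(B) W/d: [L M T^-2] = force [L M T^-2] ✓
(C) d/t: [L T^-1] = velocity [L T^-1] ✓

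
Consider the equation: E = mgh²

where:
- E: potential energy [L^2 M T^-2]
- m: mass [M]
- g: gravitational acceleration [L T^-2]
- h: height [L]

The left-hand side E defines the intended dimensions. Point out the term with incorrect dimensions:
The right-hand side term mgh²

E has dimensions [L^2 M T^-2], but mgh² has dimensions [L^3 M T^-2], so the term mgh² is dimensionally wrong for E.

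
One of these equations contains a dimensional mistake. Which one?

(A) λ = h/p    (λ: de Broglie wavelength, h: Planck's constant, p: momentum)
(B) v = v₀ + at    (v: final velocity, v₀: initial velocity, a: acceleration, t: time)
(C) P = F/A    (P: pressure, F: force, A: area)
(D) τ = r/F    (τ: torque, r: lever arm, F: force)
(D) τ = r/F

The equation (D) τ = r/F is dimensionally incorrect.

LHS (τ): [L^2 M T^-2]
RHS (r/F): [M^-1 T^2] ✗

The dimensions do not match. The other three equations balance.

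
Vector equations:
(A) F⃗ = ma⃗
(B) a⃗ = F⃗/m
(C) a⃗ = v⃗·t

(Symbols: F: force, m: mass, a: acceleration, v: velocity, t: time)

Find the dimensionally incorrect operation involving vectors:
(C) a⃗ = v⃗·t

(A) F⃗ = ma⃗: LHS [L M T^-2], RHS [L M T^-2] ✓ — Force and acceleration are vectors, mass is a scalar
(B) a⃗ = F⃗/m: LHS [L T^-2], RHS [L T^-2] ✓ — force (vector) divided by mass (scalar)
(C) a⃗ = v⃗·t: LHS [L T^-2], RHS [L] ✗ — acceleration is velocity per time; should be v⃗/t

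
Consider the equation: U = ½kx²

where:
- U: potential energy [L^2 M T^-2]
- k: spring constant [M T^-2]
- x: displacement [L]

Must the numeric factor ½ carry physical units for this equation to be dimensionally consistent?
No

U has dimensions [L^2 M T^-2] and kx² already has dimensions [L^2 M T^-2], so the equation balances without ½ contributing any dimensions. ½ is a pure (dimensionless) number; changing or removing it would not affect dimensional consistency.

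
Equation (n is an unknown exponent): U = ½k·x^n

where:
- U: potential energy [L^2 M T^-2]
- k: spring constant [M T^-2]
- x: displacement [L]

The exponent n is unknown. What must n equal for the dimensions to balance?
n = 2

U has dimensions [L^2 M T^-2]; x has dimensions [L].
The rest of the RHS has dimensions [M T^-2], so x^n must supply [L^2].
With n = 2: ½k·x^2 has dimensions [L^2 M T^-2], matching the LHS ✓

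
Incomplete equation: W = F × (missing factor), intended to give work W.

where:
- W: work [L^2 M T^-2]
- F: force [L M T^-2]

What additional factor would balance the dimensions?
d (distance), dimensions [L]

W has dimensions [L^2 M T^-2] and F has dimensions [L M T^-2].
The missing factor must have dimensions [L^2 M T^-2] / [L M T^-2] = [L], i.e. distance (d).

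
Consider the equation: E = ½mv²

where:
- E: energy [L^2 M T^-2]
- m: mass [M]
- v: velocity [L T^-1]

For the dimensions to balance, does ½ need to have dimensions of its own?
No

E has dimensions [L^2 M T^-2] and mv² already has dimensions [L^2 M T^-2], so the equation balances without ½ contributing any dimensions. ½ is a pure (dimensionless) number; changing or removing it would not affect dimensional consistency.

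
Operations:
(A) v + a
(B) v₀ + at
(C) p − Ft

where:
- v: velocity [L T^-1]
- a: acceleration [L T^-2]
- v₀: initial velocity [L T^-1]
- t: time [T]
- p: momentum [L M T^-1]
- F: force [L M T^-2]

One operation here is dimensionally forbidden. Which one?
(A) v + a

(A) v + a: v [L T^-1] and a [L T^-2] — different dimensions cannot be added/subtracted ✗
(B) v₀ + at: v₀ [L T^-1] and at [L T^-1] — same dimensions ✓
(C) p − Ft: p [L M T^-1] and Ft [L M T^-1] — same dimensions ✓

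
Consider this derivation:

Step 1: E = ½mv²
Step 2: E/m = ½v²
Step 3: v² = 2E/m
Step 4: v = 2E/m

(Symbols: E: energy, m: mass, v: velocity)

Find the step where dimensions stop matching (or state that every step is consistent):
Step 4

Step 1: E = ½mv² → LHS [L^2 M T^-2], RHS [L^2 M T^-2] ✓
Step 2: E/m = ½v² → LHS [L^2 T^-2], RHS [L^2 T^-2] ✓
Step 3: v² = 2E/m → LHS [L^2 T^-2], RHS [L^2 T^-2] ✓
Step 4: v = 2E/m → LHS [L T^-1], RHS [L^2 T^-2] ✗

The first dimensional inconsistency appears in step 4: v = 2E/m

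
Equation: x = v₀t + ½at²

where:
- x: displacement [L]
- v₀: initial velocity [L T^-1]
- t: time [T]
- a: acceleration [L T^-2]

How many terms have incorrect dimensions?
0

LHS x: [L]
- v₀t: [L] ✓
- ½at²: [L] ✓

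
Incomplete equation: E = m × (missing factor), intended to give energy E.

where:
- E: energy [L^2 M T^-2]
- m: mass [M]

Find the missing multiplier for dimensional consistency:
v² (velocity squared), dimensions [L^2 T^-2]

E has dimensions [L^2 M T^-2] and m has dimensions [M].
The missing factor must have dimensions [L^2 M T^-2] / [M] = [L^2 T^-2], i.e. velocity squared (v²).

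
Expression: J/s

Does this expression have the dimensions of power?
Yes

The expression J/s has dimensions [L^2 M T^-3], which is exactly power [L^2 M T^-3].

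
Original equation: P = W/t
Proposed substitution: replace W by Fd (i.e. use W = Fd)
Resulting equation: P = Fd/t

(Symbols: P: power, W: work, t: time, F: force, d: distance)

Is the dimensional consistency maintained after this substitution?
Yes

[W] = [L^2 M T^-2] and [Fd] = [L^2 M T^-2]. These match, so the substitution replaces a quantity by one of the same dimensions and the result P = Fd/t has LHS [L^2 M T^-3] vs RHS [L^2 M T^-3] — still consistent.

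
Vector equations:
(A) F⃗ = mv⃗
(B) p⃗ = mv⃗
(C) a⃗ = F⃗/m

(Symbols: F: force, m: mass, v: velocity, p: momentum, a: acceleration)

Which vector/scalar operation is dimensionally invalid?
(A) F⃗ = mv⃗

(A) F⃗ = mv⃗: LHS [L M T^-2], RHS [L M T^-1] ✗ — mass times velocity is momentum, not force; should be ma⃗
(B) p⃗ = mv⃗: LHS [L M T^-1], RHS [L M T^-1] ✓ — mass (scalar) times velocity (vector)
(C) a⃗ = F⃗/m: LHS [L T^-2], RHS [L T^-2] ✓ — force (vector) divided by mass (scalar)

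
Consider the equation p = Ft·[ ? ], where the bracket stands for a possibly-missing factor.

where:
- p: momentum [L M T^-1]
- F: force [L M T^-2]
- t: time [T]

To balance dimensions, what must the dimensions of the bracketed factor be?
Nothing is missing — the bracketed factor must be dimensionless.

p has dimensions [L M T^-1] and Ft already has dimensions [L M T^-1], so p = Ft is dimensionally complete.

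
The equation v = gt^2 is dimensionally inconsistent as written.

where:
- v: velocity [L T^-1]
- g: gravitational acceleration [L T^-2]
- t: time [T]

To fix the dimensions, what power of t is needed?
The exponent of t should be 1: v = gt

The LHS v has dimensions [L T^-1]; t has dimensions [T].
As written, the RHS gt^2 (exponent 2 on t) has dimensions [L], which does not match.
With exponent 1, the RHS gt has dimensions [L T^-1], matching the LHS.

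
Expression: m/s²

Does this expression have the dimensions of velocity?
No

The expression m/s² has dimensions [L T^-2], but velocity has dimensions [L T^-1].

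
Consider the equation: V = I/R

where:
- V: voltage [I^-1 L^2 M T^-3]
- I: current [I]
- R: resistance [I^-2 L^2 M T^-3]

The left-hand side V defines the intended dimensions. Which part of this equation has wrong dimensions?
The right-hand side term I/R

V has dimensions [I^-1 L^2 M T^-3], but I/R has dimensions [I^3 L^-2 M^-1 T^3], so the term I/R is dimensionally wrong for V.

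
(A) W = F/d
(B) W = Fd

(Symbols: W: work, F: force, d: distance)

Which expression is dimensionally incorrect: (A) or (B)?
(A)

(A) W = F/d: LHS [L^2 M T^-2], RHS [M T^-2] ✗
(B) W = Fd: LHS [L^2 M T^-2], RHS [L^2 M T^-2] ✓

Expression (A) W = F/d is dimensionally incorrect.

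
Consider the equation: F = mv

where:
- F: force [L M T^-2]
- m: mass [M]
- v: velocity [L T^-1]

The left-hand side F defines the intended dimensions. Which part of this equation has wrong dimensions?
The right-hand side term mv

F has dimensions [L M T^-2], but mv has dimensions [L M T^-1], so the term mv is dimensionally wrong for F.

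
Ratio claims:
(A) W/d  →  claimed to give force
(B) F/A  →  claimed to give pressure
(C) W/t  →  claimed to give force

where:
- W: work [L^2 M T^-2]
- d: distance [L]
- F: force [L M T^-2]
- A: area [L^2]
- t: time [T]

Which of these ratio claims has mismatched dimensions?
(C) W/t does not give force

(A) W/d: [L M T^-2] = force [L M T^-2] ✓
(B) F/A: [L^-1 M T^-2] = pressure [L^-1 M T^-2] ✓
(C) W/t: [L^2 M T^-3] ≠ force [L M T^-2] ✗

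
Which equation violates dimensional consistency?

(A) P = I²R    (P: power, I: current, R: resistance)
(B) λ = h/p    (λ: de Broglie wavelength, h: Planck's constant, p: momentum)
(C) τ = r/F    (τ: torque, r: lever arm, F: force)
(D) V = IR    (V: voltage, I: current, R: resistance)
(C) τ = r/F

The equation (C) τ = r/F is dimensionally incorrect.

LHS (τ): [L^2 M T^-2]
RHS (r/F): [M^-1 T^2] ✗

The dimensions do not match. The other three equations balance.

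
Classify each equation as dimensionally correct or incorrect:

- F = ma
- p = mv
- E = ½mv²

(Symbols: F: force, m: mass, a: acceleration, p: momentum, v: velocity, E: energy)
Dimensionally correct: F = ma, p = mv, E = ½mv²
Dimensionally incorrect: none
Ordered (correct first, then incorrect): F = ma, p = mv, E = ½mv²

- F = ma: LHS [L M T^-2], RHS [L M T^-2] → correct ✓
- p = mv: LHS [L M T^-1], RHS [L M T^-1] → correct ✓
- E = ½mv²: LHS [L^2 M T^-2], RHS [L^2 M T^-2] → correct ✓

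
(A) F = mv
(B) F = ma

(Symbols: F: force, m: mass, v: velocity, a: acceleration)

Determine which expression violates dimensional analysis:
(A)

(A) F = mv: LHS [L M T^-2], RHS [L M T^-1] ✗
(B) F = ma: LHS [L M T^-2], RHS [L M T^-2] ✓

Expression (A) F = mv is dimensionally incorrect.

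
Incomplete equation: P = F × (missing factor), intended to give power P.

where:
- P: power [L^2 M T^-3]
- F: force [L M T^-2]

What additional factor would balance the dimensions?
v (velocity), dimensions [L T^-1]

P has dimensions [L^2 M T^-3] and F has dimensions [L M T^-2].
The missing factor must have dimensions [L^2 M T^-3] / [L M T^-2] = [L T^-1], i.e. velocity (v).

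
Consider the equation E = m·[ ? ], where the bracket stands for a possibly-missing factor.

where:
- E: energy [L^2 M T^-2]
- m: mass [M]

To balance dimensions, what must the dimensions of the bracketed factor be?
[L^2 T^-2] — velocity squared (e.g. v²)

E has dimensions [L^2 M T^-2]; m has dimensions [M].
The bracketed factor must supply [L^2 M T^-2] / [M] = [L^2 T^-2].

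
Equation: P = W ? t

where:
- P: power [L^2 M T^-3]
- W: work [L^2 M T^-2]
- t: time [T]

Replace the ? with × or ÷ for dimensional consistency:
division (÷): P = W ÷ t

P [L^2 M T^-3]; W [L^2 M T^-2]; t [T].
W × t → [L^2 M T^-1] ✗
W ÷ t → [L^2 M T^-3] ✓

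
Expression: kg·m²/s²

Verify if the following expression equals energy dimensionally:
Yes

The expression kg·m²/s² has dimensions [L^2 M T^-2], which is exactly energy [L^2 M T^-2].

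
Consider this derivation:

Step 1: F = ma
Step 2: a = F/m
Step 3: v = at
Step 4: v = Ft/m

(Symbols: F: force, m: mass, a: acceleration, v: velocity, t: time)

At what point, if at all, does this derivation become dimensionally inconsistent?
No step introduces an error — all steps are dimensionally consistent.

Step 1: F = ma → LHS [L M T^-2], RHS [L M T^-2] ✓
Step 2: a = F/m → LHS [L T^-2], RHS [L T^-2] ✓
Step 3: v = at → LHS [L T^-1], RHS [L T^-1] ✓
Step 4: v = Ft/m → LHS [L T^-1], RHS [L T^-1] ✓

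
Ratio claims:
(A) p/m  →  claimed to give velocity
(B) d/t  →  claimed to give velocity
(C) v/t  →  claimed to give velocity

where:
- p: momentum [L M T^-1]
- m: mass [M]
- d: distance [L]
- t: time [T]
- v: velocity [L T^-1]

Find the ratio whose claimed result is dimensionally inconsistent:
(C) v/t does not give velocity

(A) p/m: [L T^-1] = velocity [L T^-1] ✓
(B) d/t: [L T^-1] = velocity [L T^-1] ✓
(C) v/t: [L T^-2] ≠ velocity [L T^-1] ✗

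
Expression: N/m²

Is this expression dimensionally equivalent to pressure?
Yes

The expression N/m² has dimensions [L^-1 M T^-2], which is exactly pressure [L^-1 M T^-2].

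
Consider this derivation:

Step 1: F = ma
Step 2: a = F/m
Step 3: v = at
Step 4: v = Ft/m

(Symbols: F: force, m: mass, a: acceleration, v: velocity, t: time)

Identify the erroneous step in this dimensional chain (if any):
No step introduces an error — all steps are dimensionally consistent.

Step 1: F = ma → LHS [L M T^-2], RHS [L M T^-2] ✓
Step 2: a = F/m → LHS [L T^-2], RHS [L T^-2] ✓
Step 3: v = at → LHS [L T^-1], RHS [L T^-1] ✓
Step 4: v = Ft/m → LHS [L T^-1], RHS [L T^-1] ✓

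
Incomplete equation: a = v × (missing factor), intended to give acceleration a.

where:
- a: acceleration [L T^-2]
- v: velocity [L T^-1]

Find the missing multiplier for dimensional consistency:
1/t (inverse time), dimensions [T^-1]

a has dimensions [L T^-2] and v has dimensions [L T^-1].
The missing factor must have dimensions [L T^-2] / [L T^-1] = [T^-1], i.e. inverse time (1/t).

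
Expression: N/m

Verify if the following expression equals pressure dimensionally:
No

The expression N/m has dimensions [M T^-2], but pressure has dimensions [L^-1 M T^-2].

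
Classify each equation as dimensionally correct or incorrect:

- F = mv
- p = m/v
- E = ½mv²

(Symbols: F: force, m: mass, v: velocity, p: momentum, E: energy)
Dimensionally correct: E = ½mv²
Dimensionally incorrect: F = mv, p = m/v
Ordered (correct first, then incorrect): E = ½mv², F = mv, p = m/v

- F = mv: LHS [L M T^-2], RHS [L M T^-1] → incorrect ✗
- p = m/v: LHS [L M T^-1], RHS [L^-1 M T] → incorrect ✗
- E = ½mv²: LHS [L^2 M T^-2], RHS [L^2 M T^-2] → correct ✓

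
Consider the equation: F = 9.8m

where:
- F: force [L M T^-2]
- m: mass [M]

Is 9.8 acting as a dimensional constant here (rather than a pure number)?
Yes

F has dimensions [L M T^-2], while m alone has dimensions [M]. For the equation to balance, the factor 9.8 must carry dimensions [L T^-2] — it is a dimensional constant (a numerical value of a physical quantity with its units suppressed), not a pure number.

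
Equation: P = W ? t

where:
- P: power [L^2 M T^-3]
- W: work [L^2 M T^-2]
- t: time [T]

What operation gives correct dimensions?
division (÷): P = W ÷ t

P [L^2 M T^-3]; W [L^2 M T^-2]; t [T].
W × t → [L^2 M T^-1] ✗
W ÷ t → [L^2 M T^-3] ✓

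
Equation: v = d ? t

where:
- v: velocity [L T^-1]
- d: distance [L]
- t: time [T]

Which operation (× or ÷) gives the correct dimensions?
division (÷): v = d ÷ t

v [L T^-1]; d [L]; t [T].
d × t → [L T] ✗
d ÷ t → [L T^-1] ✓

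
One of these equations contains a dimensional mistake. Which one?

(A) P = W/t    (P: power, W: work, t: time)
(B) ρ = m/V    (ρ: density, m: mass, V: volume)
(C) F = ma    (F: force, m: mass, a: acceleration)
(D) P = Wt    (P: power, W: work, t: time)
(D) P = Wt

The equation (D) P = Wt is dimensionally incorrect.

LHS (P): [L^2 M T^-3]
RHS (Wt): [L^2 M T^-1] ✗

The dimensions do not match. The other three equations balance.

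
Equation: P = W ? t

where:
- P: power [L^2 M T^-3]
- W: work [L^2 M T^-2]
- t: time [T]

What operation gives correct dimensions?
division (÷): P = W ÷ t

P [L^2 M T^-3]; W [L^2 M T^-2]; t [T].
W × t → [L^2 M T^-1] ✗
W ÷ t → [L^2 M T^-3] ✓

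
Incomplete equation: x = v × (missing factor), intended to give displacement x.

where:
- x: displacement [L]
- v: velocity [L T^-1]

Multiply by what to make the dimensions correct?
t (time), dimensions [T]

x has dimensions [L] and v has dimensions [L T^-1].
The missing factor must have dimensions [L] / [L T^-1] = [T], i.e. time (t).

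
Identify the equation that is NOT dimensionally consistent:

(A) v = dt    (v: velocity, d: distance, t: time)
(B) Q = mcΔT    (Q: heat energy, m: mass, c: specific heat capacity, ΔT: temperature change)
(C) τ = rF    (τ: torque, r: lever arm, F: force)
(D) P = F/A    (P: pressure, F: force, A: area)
(A) v = dt

The equation (A) v = dt is dimensionally incorrect.

LHS (v): [L T^-1]
RHS (dt): [L T] ✗

The dimensions do not match. The other three equations balance.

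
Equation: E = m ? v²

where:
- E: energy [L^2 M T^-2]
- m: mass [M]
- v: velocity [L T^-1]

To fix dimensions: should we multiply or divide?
multiplication (×): E = m × v²

E [L^2 M T^-2]; m [M]; v² [L^2 T^-2].
m × v² → [L^2 M T^-2] ✓
m ÷ v² → [L^-2 M T^2] ✗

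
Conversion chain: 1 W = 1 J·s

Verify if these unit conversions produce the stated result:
The chain is incorrect (it contains an error).

Incorrect: Watt is J/s, not J·s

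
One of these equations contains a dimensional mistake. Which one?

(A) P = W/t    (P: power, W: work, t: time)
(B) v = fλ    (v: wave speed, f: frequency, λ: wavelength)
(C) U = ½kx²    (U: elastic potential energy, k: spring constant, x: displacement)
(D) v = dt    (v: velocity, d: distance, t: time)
(D) v = dt

The equation (D) v = dt is dimensionally incorrect.

LHS (v): [L T^-1]
RHS (dt): [L T] ✗

The dimensions do not match. The other three equations balance.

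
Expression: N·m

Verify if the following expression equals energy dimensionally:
Yes

The expression N·m has dimensions [L^2 M T^-2], which is exactly energy [L^2 M T^-2].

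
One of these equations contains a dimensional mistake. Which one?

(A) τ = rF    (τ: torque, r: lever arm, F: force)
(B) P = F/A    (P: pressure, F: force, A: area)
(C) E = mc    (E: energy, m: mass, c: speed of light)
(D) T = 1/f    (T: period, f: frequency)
(C) E = mc

The equation (C) E = mc is dimensionally incorrect.

LHS (E): [L^2 M T^-2]
RHS (mc): [L M T^-1] ✗

The dimensions do not match. The other three equations balance.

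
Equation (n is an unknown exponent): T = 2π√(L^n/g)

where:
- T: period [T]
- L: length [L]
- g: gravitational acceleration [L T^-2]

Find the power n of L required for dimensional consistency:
n = 1

T has dimensions [T]; L has dimensions [L].
With n = 1: 2π√(L^1/g) has dimensions [T], matching the LHS ✓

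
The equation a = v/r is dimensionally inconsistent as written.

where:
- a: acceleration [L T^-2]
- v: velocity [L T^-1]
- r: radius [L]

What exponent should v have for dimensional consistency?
The exponent of v should be 2: a = v^2/r

The LHS a has dimensions [L T^-2]; v has dimensions [L T^-1].
As written, the RHS v/r (exponent 1 on v) has dimensions [T^-1], which does not match.
With exponent 2, the RHS v^2/r has dimensions [L T^-2], matching the LHS.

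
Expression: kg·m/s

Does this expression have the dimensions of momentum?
Yes

The expression kg·m/s has dimensions [L M T^-1], which is exactly momentum [L M T^-1].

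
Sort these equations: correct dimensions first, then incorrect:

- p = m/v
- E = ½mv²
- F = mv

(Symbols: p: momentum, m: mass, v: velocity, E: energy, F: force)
Dimensionally correct: E = ½mv²
Dimensionally incorrect: p = m/v, F = mv
Ordered (correct first, then incorrect): E = ½mv², p = m/v, F = mv

- p = m/v: LHS [L M T^-1], RHS [L^-1 M T] → incorrect ✗
- E = ½mv²: LHS [L^2 M T^-2], RHS [L^2 M T^-2] → correct ✓
- F = mv: LHS [L M T^-2], RHS [L M T^-1] → incorrect ✗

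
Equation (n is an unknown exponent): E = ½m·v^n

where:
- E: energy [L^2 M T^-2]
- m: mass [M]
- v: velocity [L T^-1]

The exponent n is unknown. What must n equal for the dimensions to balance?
n = 2

E has dimensions [L^2 M T^-2]; v has dimensions [L T^-1].
The rest of the RHS has dimensions [M], so v^n must supply [L^2 T^-2].
With n = 2: ½m·v^2 has dimensions [L^2 M T^-2], matching the LHS ✓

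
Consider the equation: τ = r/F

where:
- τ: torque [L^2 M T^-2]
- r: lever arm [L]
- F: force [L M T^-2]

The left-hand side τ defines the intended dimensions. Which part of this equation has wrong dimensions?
The right-hand side term r/F

τ has dimensions [L^2 M T^-2], but r/F has dimensions [M^-1 T^2], so the term r/F is dimensionally wrong for τ.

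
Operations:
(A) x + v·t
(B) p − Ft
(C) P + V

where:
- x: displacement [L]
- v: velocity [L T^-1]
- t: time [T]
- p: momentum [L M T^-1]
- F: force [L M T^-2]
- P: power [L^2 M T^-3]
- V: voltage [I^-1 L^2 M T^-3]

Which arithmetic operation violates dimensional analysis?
(C) P + V

(A) x + v·t: x [L] and v·t [L] — same dimensions ✓
(B) p − Ft: p [L M T^-1] and Ft [L M T^-1] — same dimensions ✓
(C) P + V: P [L^2 M T^-3] and V [I^-1 L^2 M T^-3] — different dimensions cannot be added/subtracted ✗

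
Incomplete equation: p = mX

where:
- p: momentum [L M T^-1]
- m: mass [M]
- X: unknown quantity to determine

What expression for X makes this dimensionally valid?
X = v (velocity), dimensions [L T^-1]

p has dimensions [L M T^-1]; the rest of the RHS (m) has dimensions [M].
So X must have dimensions [L T^-1] — X = v (velocity).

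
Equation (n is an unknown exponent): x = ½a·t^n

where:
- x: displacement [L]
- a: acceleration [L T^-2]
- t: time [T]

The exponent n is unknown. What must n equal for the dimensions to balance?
n = 2

x has dimensions [L]; t has dimensions [T].
The rest of the RHS has dimensions [L T^-2], so t^n must supply [T^2].
With n = 2: ½a·t^2 has dimensions [L], matching the LHS ✓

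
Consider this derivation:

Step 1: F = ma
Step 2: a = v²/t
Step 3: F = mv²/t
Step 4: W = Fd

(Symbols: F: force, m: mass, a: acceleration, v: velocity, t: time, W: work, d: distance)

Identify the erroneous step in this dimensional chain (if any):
Step 2

Step 1: F = ma → LHS [L M T^-2], RHS [L M T^-2] ✓
Step 2: a = v²/t → LHS [L T^-2], RHS [L^2 T^-3] ✗

The first dimensional inconsistency appears in step 2: a = v²/t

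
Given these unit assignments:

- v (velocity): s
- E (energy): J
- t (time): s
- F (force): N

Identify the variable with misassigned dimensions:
v

The variable v (velocity) should have units m/s, not s.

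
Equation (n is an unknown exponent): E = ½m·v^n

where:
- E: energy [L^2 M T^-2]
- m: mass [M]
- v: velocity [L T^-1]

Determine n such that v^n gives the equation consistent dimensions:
n = 2

E has dimensions [L^2 M T^-2]; v has dimensions [L T^-1].
The rest of the RHS has dimensions [M], so v^n must supply [L^2 T^-2].
With n = 2: ½m·v^2 has dimensions [L^2 M T^-2], matching the LHS ✓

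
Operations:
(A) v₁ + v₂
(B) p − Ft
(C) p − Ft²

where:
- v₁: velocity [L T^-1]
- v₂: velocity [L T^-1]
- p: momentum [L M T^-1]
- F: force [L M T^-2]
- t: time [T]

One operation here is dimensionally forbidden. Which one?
(C) p − Ft²

(A) v₁ + v₂: v₁ [L T^-1] and v₂ [L T^-1] — same dimensions ✓
(B) p − Ft: p [L M T^-1] and Ft [L M T^-1] — same dimensions ✓
(C) p − Ft²: p [L M T^-1] and Ft² [L M] — different dimensions cannot be added/subtracted ✗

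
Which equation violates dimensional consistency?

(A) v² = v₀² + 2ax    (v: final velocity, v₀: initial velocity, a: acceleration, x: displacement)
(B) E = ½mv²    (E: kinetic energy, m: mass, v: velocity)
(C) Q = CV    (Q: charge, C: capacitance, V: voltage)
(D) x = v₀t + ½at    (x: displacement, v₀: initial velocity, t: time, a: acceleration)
(D) x = v₀t + ½at

The equation (D) x = v₀t + ½at is dimensionally incorrect.

LHS (x): [L]
RHS terms:
  - v₀t: [L] ✓
  - ½at: [L T^-1] ✗ (does not match LHS)

The dimensions do not match. The other three equations balance.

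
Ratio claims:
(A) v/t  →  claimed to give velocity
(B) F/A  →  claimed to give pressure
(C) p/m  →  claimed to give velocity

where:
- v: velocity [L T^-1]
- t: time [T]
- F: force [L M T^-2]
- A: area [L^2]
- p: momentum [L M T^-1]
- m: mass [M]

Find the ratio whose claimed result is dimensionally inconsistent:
(A) v/t does not give velocity

(A) v/t: [L T^-2] ≠ velocity [L T^-1] ✗
(B) F/A: [L^-1 M T^-2] = pressure [L^-1 M T^-2] ✓
(C) p/m: [L T^-1] = velocity [L T^-1] ✓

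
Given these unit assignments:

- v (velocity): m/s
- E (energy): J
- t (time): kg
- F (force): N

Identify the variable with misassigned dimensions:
t

The variable t (time) should have units s, not kg.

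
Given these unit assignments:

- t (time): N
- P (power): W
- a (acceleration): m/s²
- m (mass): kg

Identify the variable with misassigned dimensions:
t

The variable t (time) should have units s, not N.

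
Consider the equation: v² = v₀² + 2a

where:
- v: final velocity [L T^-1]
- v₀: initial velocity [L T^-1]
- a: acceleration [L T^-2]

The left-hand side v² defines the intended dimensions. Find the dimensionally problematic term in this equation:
The term 2a

Checking each RHS term against the LHS:
- v₀²: [L^2 T^-2] — matches v² [L^2 T^-2] ✓
- 2a: [L T^-2] — does NOT match v² [L^2 T^-2] ✗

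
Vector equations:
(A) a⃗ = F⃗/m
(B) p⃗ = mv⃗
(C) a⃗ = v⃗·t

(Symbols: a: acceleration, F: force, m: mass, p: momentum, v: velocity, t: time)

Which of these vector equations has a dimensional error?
(C) a⃗ = v⃗·t

(A) a⃗ = F⃗/m: LHS [L T^-2], RHS [L T^-2] ✓ — force (vector) divided by mass (scalar)
(B) p⃗ = mv⃗: LHS [L M T^-1], RHS [L M T^-1] ✓ — mass (scalar) times velocity (vector)
(C) a⃗ = v⃗·t: LHS [L T^-2], RHS [L] ✗ — acceleration is velocity per time; should be v⃗/t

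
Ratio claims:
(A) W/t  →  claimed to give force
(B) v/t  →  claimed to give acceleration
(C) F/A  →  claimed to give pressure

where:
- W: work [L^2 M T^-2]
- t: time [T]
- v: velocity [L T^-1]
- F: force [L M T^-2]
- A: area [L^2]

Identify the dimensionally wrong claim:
(A) W/t does not give force

(A) W/t: [L^2 M T^-3] ≠ force [L M T^-2] ✗
(B) v/t: [L T^-2] = acceleration [L T^-2] ✓
(C) F/A: [L^-1 M T^-2] = pressure [L^-1 M T^-2] ✓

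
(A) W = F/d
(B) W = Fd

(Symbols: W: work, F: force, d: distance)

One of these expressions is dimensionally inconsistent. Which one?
(A)

(A) W = F/d: LHS [L^2 M T^-2], RHS [M T^-2] ✗
(B) W = Fd: LHS [L^2 M T^-2], RHS [L^2 M T^-2] ✓

Expression (A) W = F/d is dimensionally incorrect.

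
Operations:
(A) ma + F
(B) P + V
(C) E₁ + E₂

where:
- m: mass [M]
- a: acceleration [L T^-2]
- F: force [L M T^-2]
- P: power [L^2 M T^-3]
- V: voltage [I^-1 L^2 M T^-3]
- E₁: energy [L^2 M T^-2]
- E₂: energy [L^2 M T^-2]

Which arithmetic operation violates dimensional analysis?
(B) P + V

(A) ma + F: ma [L M T^-2] and F [L M T^-2] — same dimensions ✓
(B) P + V: P [L^2 M T^-3] and V [I^-1 L^2 M T^-3] — different dimensions cannot be added/subtracted ✗
(C) E₁ + E₂: E₁ [L^2 M T^-2] and E₂ [L^2 M T^-2] — same dimensions ✓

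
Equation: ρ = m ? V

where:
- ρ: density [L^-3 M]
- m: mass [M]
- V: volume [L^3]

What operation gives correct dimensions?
division (÷): ρ = m ÷ V

ρ [L^-3 M]; m [M]; V [L^3].
m × V → [L^3 M] ✗
m ÷ V → [L^-3 M] ✓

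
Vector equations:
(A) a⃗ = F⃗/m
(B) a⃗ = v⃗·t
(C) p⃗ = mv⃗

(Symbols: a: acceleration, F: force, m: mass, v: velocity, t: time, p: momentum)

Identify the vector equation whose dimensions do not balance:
(B) a⃗ = v⃗·t

(A) a⃗ = F⃗/m: LHS [L T^-2], RHS [L T^-2] ✓ — force (vector) divided by mass (scalar)
(B) a⃗ = v⃗·t: LHS [L T^-2], RHS [L] ✗ — acceleration is velocity per time; should be v⃗/t
(C) p⃗ = mv⃗: LHS [L M T^-1], RHS [L M T^-1] ✓ — mass (scalar) times velocity (vector)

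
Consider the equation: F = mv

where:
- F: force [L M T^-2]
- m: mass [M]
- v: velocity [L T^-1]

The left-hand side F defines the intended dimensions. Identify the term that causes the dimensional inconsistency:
The right-hand side term mv

F has dimensions [L M T^-2], but mv has dimensions [L M T^-1], so the term mv is dimensionally wrong for F.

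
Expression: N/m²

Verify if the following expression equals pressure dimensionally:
Yes

The expression N/m² has dimensions [L^-1 M T^-2], which is exactly pressure [L^-1 M T^-2].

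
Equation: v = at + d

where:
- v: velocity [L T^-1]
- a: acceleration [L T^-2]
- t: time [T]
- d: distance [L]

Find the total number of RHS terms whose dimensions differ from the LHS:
1

LHS v: [L T^-1]
- at: [L T^-1] ✓
- d: [L] ✗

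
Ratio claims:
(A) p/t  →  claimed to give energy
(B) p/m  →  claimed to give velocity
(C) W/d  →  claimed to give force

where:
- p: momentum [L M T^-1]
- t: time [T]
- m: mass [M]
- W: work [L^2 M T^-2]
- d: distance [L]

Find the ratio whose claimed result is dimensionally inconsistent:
(A) p/t does not give energy

(A) p/t: [L M T^-2] ≠ energy [L^2 M T^-2] ✗
(B) p/m: [L T^-1] = velocity [L T^-1] ✓
(C) W/d: [L M T^-2] = force [L M T^-2] ✓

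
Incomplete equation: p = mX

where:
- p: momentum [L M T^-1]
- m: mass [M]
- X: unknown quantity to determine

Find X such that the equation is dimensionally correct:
X = v (velocity), dimensions [L T^-1]

p has dimensions [L M T^-1]; the rest of the RHS (m) has dimensions [M].
So X must have dimensions [L T^-1] — X = v (velocity).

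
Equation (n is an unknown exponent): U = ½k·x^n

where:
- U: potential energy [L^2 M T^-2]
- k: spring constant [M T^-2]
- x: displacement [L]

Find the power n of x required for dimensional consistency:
n = 2

U has dimensions [L^2 M T^-2]; x has dimensions [L].
The rest of the RHS has dimensions [M T^-2], so x^n must supply [L^2].
With n = 2: ½k·x^2 has dimensions [L^2 M T^-2], matching the LHS ✓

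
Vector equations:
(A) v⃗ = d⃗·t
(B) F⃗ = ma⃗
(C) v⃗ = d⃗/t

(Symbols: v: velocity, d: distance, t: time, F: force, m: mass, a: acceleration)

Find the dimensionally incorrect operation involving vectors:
(A) v⃗ = d⃗·t

(A) v⃗ = d⃗·t: LHS [L T^-1], RHS [L T] ✗ — velocity is displacement per time; should be d⃗/t
(B) F⃗ = ma⃗: LHS [L M T^-2], RHS [L M T^-2] ✓ — Force and acceleration are vectors, mass is a scalar
(C) v⃗ = d⃗/t: LHS [L T^-1], RHS [L T^-1] ✓ — displacement (vector) divided by time (scalar)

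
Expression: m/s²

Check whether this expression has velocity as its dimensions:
No

The expression m/s² has dimensions [L T^-2], but velocity has dimensions [L T^-1].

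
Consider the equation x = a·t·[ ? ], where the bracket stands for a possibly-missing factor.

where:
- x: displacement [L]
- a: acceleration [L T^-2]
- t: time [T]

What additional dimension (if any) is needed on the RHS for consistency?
[T] — time (e.g. t)

x has dimensions [L]; a·t has dimensions [L T^-1].
The bracketed factor must supply [L] / [L T^-1] = [T].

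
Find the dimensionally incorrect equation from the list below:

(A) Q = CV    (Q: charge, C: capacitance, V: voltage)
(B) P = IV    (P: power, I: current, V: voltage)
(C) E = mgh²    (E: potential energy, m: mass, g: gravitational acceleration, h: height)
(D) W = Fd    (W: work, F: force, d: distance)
(C) E = mgh²

The equation (C) E = mgh² is dimensionally incorrect.

LHS (E): [L^2 M T^-2]
RHS (mgh²): [L^3 M T^-2] ✗

The dimensions do not match. The other three equations balance.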